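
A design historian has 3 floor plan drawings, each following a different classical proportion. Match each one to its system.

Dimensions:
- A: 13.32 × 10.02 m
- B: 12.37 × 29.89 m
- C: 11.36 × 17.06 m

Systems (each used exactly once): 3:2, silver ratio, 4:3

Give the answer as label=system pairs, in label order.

A=4:3, B=silver ratio, C=3:2

Ratios: A ≈ 1.329; B ≈ 2.416; C ≈ 1.502.
Targets: 3:2 ≈ 1.500; silver ratio ≈ 2.414; 4:3 ≈ 1.333.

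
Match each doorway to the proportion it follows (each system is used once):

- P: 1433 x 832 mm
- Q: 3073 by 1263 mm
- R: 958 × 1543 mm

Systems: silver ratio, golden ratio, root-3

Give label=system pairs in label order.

P=root-3, Q=silver ratio, R=golden ratio

P = 1433/832 ≈ 1.722 → root-3 (1.732)
Q = 3073/1263 ≈ 2.433 → silver ratio (2.414)
R = 1543/958 ≈ 1.611 → golden ratio (1.618)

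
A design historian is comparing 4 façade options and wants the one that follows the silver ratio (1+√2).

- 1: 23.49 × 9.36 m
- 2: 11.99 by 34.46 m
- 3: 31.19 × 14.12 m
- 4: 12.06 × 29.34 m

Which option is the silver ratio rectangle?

Ratios (long/short): 1 ≈ 2.510; 2 ≈ 2.874; 3 ≈ 2.209; 4 ≈ 2.433.
silver ratio ≈ 2.414; option 4 is nearest (Δ 0.019).

4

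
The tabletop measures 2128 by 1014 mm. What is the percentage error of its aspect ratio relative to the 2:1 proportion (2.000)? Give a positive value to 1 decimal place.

4.9%

Ratio = 2128 / 1014 ≈ 2.0986.
Ideal 2:1 = 2.0000. |2.0986 − 2.0000| / 2.0000 ≈ 4.93% → 4.9%.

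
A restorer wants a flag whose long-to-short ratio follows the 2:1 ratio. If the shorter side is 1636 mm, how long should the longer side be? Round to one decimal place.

2:1 = 2.00000.
Longer side = 1636 × 2.00000 ≈ 3272.000 → 3272.0 mm.

3272.0 mm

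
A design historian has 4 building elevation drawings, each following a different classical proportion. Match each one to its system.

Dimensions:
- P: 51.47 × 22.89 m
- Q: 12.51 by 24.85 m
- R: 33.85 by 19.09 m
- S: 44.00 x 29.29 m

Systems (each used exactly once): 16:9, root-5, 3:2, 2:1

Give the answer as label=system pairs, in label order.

P=root-5, Q=2:1, R=16:9, S=3:2

Ratios: P ≈ 2.249; Q ≈ 1.986; R ≈ 1.773; S ≈ 1.502.
Targets: 16:9 ≈ 1.778; root-5 ≈ 2.236; 3:2 ≈ 1.500; 2:1 ≈ 2.000.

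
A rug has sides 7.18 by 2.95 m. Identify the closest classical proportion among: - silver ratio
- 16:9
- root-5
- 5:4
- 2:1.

silver ratio

7.18/2.95 ≈ 2.434. Nearest candidates are silver ratio (2.414, off by 0.020) and root-5 (2.236, off by 0.198).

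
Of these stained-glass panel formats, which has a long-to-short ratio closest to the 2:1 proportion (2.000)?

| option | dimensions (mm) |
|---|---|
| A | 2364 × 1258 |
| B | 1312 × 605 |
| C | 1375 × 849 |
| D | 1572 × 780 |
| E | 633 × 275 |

D

Ratios (long/short): A ≈ 1.879; B ≈ 2.169; C ≈ 1.620; D ≈ 2.015; E ≈ 2.302.
2:1 ≈ 2.000; option D is nearest (Δ 0.015).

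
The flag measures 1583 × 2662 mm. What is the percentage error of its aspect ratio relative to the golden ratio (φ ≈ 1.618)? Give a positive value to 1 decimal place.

3.9%

Ratio = 2662 / 1583 ≈ 1.6816.
Ideal golden ratio ≈ 1.6180. |1.6816 − 1.6180| / 1.6180 ≈ 3.93% → 3.9%.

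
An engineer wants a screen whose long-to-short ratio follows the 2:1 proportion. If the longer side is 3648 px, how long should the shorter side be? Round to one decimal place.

2:1 = 2.00000.
Shorter side = 3648 ÷ 2.00000 ≈ 1824.000 → 1824.0 px.

1824.0 px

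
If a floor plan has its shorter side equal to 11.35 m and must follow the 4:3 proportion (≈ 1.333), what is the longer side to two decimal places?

4:3 ≈ 1.33333.
Longer side = 11.35 × 1.33333 ≈ 15.1333 → 15.13 m.

15.13 m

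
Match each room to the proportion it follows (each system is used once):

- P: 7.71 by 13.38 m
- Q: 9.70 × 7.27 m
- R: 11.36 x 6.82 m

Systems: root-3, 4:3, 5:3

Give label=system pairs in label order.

Ratios: P ≈ 1.735; Q ≈ 1.334; R ≈ 1.666.
Targets: root-3 ≈ 1.732; 4:3 ≈ 1.333; 5:3 ≈ 1.667.

P=root-3, Q=4:3, R=5:3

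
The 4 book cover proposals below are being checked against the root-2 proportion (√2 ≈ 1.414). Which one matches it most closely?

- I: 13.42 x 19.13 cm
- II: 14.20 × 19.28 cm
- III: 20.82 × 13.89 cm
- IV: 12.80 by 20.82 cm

I

Target root-2 ≈ 1.414.
I: 1.425 (Δ0.011)  II: 1.358 (Δ0.056)  III: 1.499 (Δ0.085)  IV: 1.627 (Δ0.213)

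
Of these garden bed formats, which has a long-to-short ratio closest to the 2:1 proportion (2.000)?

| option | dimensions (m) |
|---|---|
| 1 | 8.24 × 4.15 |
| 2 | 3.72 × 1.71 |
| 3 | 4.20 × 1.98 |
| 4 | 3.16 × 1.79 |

Target 2:1 ≈ 2.000.
1: 1.986 (Δ0.014)  2: 2.175 (Δ0.175)  3: 2.121 (Δ0.121)  4: 1.765 (Δ0.235)

1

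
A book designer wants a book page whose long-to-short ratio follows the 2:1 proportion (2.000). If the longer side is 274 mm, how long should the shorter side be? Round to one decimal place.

137.0 mm

2:1 = 2.00000.
Shorter side = 274 ÷ 2.00000 ≈ 137.000 → 137.0 mm.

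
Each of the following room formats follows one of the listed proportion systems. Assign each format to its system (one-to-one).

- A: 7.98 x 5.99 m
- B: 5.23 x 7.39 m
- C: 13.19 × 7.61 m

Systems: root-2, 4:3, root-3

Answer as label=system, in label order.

A=4:3, B=root-2, C=root-3

Ratios: A ≈ 1.332; B ≈ 1.413; C ≈ 1.733.
Targets: root-2 ≈ 1.414; 4:3 ≈ 1.333; root-3 ≈ 1.732.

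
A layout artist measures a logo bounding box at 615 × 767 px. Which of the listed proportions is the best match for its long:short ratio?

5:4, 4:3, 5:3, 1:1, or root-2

767/615 ≈ 1.247. Nearest candidates are 5:4 (1.250, off by 0.003) and 4:3 (1.333, off by 0.086).

5:4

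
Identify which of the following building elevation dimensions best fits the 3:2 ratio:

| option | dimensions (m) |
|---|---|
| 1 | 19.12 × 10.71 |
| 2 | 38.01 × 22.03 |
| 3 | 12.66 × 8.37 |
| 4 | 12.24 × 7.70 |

Target 3:2 ≈ 1.500.
1: 1.785 (Δ0.285)  2: 1.725 (Δ0.225)  3: 1.513 (Δ0.013)  4: 1.590 (Δ0.090)

3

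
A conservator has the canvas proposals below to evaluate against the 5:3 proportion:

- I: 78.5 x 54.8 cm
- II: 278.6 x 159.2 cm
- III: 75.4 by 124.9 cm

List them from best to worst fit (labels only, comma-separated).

III, II, I

I: 78.5/54.8 ≈ 1.432 → |1.432 − 1.667| = 0.235
II: 278.6/159.2 ≈ 1.750 → |1.750 − 1.667| = 0.083
III: 124.9/75.4 ≈ 1.656 → |1.656 − 1.667| = 0.011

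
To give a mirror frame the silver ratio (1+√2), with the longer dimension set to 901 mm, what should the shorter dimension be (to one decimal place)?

373.2 mm

silver ratio ≈ 2.41421.
Shorter side = 901 ÷ 2.41421 ≈ 373.207 → 373.2 mm.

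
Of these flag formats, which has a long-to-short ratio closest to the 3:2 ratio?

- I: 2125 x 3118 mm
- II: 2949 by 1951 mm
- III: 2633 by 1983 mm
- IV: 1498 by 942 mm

II

Target 3:2 ≈ 1.500.
I: 1.467 (Δ0.033)  II: 1.512 (Δ0.012)  III: 1.328 (Δ0.172)  IV: 1.590 (Δ0.090)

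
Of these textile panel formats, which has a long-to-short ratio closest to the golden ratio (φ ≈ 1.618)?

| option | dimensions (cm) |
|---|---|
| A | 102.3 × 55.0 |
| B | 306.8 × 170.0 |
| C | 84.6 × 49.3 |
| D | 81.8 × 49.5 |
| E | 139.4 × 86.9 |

E

Ratios (long/short): A ≈ 1.860; B ≈ 1.805; C ≈ 1.716; D ≈ 1.653; E ≈ 1.604.
golden ratio ≈ 1.618; option E is nearest (Δ 0.014).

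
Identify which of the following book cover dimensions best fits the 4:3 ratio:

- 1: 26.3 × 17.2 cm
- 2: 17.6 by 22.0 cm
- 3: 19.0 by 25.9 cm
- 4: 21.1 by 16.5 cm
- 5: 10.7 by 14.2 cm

5

Ratios (long/short): 1 ≈ 1.529; 2 ≈ 1.250; 3 ≈ 1.363; 4 ≈ 1.279; 5 ≈ 1.327.
4:3 ≈ 1.333; option 5 is nearest (Δ 0.006).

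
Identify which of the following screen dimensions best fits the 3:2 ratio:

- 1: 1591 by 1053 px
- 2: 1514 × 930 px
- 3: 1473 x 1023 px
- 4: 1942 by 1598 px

1

Ratios (long/short): 1 ≈ 1.511; 2 ≈ 1.628; 3 ≈ 1.440; 4 ≈ 1.215.
3:2 ≈ 1.500; option 1 is nearest (Δ 0.011).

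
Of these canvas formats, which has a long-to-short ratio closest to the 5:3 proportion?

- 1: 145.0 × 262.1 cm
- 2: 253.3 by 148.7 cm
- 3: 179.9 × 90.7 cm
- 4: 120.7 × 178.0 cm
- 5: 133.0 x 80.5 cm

5

Ratios (long/short): 1 ≈ 1.808; 2 ≈ 1.703; 3 ≈ 1.983; 4 ≈ 1.475; 5 ≈ 1.652.
5:3 ≈ 1.667; option 5 is nearest (Δ 0.015).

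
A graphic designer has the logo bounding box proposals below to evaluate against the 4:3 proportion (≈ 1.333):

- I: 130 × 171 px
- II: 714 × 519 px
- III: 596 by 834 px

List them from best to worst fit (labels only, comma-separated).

I, II, III

I: 171/130 ≈ 1.315 → |1.315 − 1.333| = 0.018
II: 714/519 ≈ 1.376 → |1.376 − 1.333| = 0.043
III: 834/596 ≈ 1.399 → |1.399 − 1.333| = 0.066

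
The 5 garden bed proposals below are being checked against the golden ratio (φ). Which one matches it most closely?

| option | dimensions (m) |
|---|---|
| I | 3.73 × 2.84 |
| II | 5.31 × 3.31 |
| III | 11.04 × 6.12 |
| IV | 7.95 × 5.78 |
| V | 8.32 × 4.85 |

Target golden ratio ≈ 1.618.
I: 1.313 (Δ0.305)  II: 1.604 (Δ0.014)  III: 1.804 (Δ0.186)  IV: 1.375 (Δ0.243)  V: 1.715 (Δ0.097)

II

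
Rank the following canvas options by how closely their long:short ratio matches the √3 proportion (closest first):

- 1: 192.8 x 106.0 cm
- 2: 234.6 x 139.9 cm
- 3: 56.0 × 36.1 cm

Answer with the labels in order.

Ratios: 1 = 192.8 / 106.0 ≈ 1.819; 2 = 234.6 / 139.9 ≈ 1.677; 3 = 56.0 / 36.1 ≈ 1.551.
|Δ from 1.732|: 1 0.087; 2 0.055; 3 0.181.

2, 1, 3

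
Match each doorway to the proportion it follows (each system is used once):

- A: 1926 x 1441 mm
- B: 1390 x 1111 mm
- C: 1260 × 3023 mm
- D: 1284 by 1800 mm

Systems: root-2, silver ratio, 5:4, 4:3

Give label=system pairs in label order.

A = 1926/1441 ≈ 1.337 → 4:3 (1.333)
B = 1390/1111 ≈ 1.251 → 5:4 (1.250)
C = 3023/1260 ≈ 2.399 → silver ratio (2.414)
D = 1800/1284 ≈ 1.402 → root-2 (1.414)

A=4:3, B=5:4, C=silver ratio, D=root-2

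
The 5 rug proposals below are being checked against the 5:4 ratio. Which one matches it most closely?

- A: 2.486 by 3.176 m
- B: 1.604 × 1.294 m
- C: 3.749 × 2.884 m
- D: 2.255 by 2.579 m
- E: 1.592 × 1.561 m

Target 5:4 ≈ 1.250.
A: 1.278 (Δ0.028)  B: 1.240 (Δ0.010)  C: 1.300 (Δ0.050)  D: 1.144 (Δ0.106)  E: 1.020 (Δ0.230)

B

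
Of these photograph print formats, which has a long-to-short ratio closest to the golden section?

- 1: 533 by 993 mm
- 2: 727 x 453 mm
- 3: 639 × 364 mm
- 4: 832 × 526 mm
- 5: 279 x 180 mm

2

Ratios (long/short): 1 ≈ 1.863; 2 ≈ 1.605; 3 ≈ 1.755; 4 ≈ 1.582; 5 ≈ 1.550.
golden ratio ≈ 1.618; option 2 is nearest (Δ 0.013).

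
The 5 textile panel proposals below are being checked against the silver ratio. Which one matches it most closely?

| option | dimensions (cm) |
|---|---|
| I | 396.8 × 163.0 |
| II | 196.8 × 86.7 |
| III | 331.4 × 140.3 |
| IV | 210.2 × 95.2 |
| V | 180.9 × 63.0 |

I

Target silver ratio ≈ 2.414.
I: 2.434 (Δ0.020)  II: 2.270 (Δ0.144)  III: 2.362 (Δ0.052)  IV: 2.208 (Δ0.206)  V: 2.871 (Δ0.457)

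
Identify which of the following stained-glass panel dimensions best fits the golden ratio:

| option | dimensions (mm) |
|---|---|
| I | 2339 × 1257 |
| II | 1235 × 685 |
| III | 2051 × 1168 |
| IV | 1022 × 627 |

Target golden ratio ≈ 1.618.
I: 1.861 (Δ0.243)  II: 1.803 (Δ0.185)  III: 1.756 (Δ0.138)  IV: 1.630 (Δ0.012)

IV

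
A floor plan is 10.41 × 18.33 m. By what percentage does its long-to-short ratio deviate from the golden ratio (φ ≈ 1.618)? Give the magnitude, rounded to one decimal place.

8.8%

Ratio = 18.33 / 10.41 ≈ 1.7608.
Ideal golden ratio ≈ 1.6180. |1.7608 − 1.6180| / 1.6180 ≈ 8.83% → 8.8%.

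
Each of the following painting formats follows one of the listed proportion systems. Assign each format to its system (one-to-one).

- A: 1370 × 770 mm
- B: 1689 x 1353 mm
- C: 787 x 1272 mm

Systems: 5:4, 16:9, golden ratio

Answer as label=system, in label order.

A=16:9, B=5:4, C=golden ratio

A = 1370/770 ≈ 1.779 → 16:9 (1.778)
B = 1689/1353 ≈ 1.248 → 5:4 (1.250)
C = 1272/787 ≈ 1.616 → golden ratio (1.618)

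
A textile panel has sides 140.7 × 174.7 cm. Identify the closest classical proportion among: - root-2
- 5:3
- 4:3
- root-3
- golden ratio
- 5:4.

5:4

Ratio = 174.7 / 140.7 ≈ 1.242.
Distances: root-2 1.414 (Δ 0.172); 5:3 1.667 (Δ 0.425); 4:3 1.333 (Δ 0.091); root-3 1.732 (Δ 0.490); golden ratio 1.618 (Δ 0.376); 5:4 1.250 (Δ 0.008).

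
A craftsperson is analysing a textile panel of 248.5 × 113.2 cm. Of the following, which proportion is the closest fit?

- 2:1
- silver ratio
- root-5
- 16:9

root-5

248.5/113.2 ≈ 2.195. Nearest candidates are root-5 (2.236, off by 0.041) and 2:1 (2.000, off by 0.195).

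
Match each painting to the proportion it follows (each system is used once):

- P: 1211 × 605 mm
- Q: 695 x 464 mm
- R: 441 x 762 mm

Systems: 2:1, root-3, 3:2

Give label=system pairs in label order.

P = 1211/605 ≈ 2.002 → 2:1 (2.000)
Q = 695/464 ≈ 1.498 → 3:2 (1.500)
R = 762/441 ≈ 1.728 → root-3 (1.732)

P=2:1, Q=3:2, R=root-3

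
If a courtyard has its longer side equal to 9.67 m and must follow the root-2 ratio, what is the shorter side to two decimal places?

root-2 ≈ 1.41421.
Shorter side = 9.67 ÷ 1.41421 ≈ 6.8377 → 6.84 m.

6.84 m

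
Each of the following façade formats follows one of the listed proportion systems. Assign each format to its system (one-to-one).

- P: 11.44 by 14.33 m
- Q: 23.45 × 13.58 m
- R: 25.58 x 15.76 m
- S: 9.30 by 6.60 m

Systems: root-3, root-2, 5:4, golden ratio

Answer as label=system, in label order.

P=5:4, Q=root-3, R=golden ratio, S=root-2

P = 14.33/11.44 ≈ 1.253 → 5:4 (1.250)
Q = 23.45/13.58 ≈ 1.727 → root-3 (1.732)
R = 25.58/15.76 ≈ 1.623 → golden ratio (1.618)
S = 9.30/6.60 ≈ 1.409 → root-2 (1.414)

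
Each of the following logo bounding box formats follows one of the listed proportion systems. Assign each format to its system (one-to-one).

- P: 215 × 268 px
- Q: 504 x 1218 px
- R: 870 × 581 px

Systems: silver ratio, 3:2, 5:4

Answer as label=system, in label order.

P=5:4, Q=silver ratio, R=3:2

Ratios: P ≈ 1.247; Q ≈ 2.417; R ≈ 1.497.
Targets: silver ratio ≈ 2.414; 3:2 ≈ 1.500; 5:4 ≈ 1.250.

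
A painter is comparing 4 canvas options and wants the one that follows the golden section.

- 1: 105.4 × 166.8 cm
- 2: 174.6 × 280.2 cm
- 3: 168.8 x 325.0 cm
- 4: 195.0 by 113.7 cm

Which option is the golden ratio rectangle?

Ratios (long/short): 1 ≈ 1.583; 2 ≈ 1.605; 3 ≈ 1.925; 4 ≈ 1.715.
golden ratio ≈ 1.618; option 2 is nearest (Δ 0.013).

2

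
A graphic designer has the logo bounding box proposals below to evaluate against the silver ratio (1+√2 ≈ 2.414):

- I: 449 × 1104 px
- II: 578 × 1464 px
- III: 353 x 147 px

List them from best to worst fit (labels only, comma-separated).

Ratios: I = 1104 / 449 ≈ 2.459; II = 1464 / 578 ≈ 2.533; III = 353 / 147 ≈ 2.401.
|Δ from 2.414|: I 0.045; II 0.119; III 0.013.

III, I, II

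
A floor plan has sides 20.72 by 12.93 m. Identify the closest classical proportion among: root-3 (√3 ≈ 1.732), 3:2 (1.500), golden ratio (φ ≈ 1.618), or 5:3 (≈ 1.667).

Ratio = 20.72 / 12.93 ≈ 1.602.
Distances: root-3 1.732 (Δ 0.130); 3:2 1.500 (Δ 0.102); golden ratio 1.618 (Δ 0.016); 5:3 1.667 (Δ 0.065).

golden ratio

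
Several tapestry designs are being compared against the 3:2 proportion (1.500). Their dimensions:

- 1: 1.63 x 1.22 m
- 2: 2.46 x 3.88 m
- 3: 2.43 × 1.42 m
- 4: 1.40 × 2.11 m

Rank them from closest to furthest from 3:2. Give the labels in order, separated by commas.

4, 2, 1, 3

1: 1.63/1.22 ≈ 1.336 → |1.336 − 1.500| = 0.164
2: 3.88/2.46 ≈ 1.577 → |1.577 − 1.500| = 0.077
3: 2.43/1.42 ≈ 1.711 → |1.711 − 1.500| = 0.211
4: 2.11/1.40 ≈ 1.507 → |1.507 − 1.500| = 0.007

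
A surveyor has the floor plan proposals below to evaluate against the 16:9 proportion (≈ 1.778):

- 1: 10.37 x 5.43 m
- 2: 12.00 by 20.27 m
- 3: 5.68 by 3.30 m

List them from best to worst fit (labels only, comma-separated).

3, 2, 1

Ratios: 1 = 10.37 / 5.43 ≈ 1.910; 2 = 20.27 / 12.00 ≈ 1.689; 3 = 5.68 / 3.30 ≈ 1.721.
|Δ from 1.778|: 1 0.132; 2 0.089; 3 0.057.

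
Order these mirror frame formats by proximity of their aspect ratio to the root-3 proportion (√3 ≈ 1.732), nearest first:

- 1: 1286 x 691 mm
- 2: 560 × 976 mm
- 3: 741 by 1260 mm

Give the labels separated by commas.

2, 3, 1

Ratios: 1 = 1286 / 691 ≈ 1.861; 2 = 976 / 560 ≈ 1.743; 3 = 1260 / 741 ≈ 1.700.
|Δ from 1.732|: 1 0.129; 2 0.011; 3 0.032.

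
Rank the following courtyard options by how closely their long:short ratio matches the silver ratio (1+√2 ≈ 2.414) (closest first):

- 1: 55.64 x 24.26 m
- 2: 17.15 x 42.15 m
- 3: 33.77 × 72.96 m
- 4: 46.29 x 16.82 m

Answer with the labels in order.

1: 55.64/24.26 ≈ 2.293 → |2.293 − 2.414| = 0.121
2: 42.15/17.15 ≈ 2.458 → |2.458 − 2.414| = 0.044
3: 72.96/33.77 ≈ 2.160 → |2.160 − 2.414| = 0.254
4: 46.29/16.82 ≈ 2.752 → |2.752 − 2.414| = 0.338

2, 1, 3, 4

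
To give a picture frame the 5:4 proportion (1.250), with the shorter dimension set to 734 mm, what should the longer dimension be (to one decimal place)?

917.5 mm

5:4 = 1.25000.
Longer side = 734 × 1.25000 ≈ 917.500 → 917.5 mm.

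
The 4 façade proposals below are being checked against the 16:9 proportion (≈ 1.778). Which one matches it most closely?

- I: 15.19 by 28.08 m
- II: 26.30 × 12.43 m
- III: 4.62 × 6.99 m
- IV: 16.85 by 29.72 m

IV

Target 16:9 ≈ 1.778.
I: 1.849 (Δ0.071)  II: 2.116 (Δ0.338)  III: 1.513 (Δ0.265)  IV: 1.764 (Δ0.014)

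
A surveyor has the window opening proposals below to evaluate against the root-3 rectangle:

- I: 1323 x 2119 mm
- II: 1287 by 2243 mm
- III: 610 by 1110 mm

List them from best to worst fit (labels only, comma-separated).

I: 2119/1323 ≈ 1.602 → |1.602 − 1.732| = 0.130
II: 2243/1287 ≈ 1.743 → |1.743 − 1.732| = 0.011
III: 1110/610 ≈ 1.820 → |1.820 − 1.732| = 0.088

II, III, I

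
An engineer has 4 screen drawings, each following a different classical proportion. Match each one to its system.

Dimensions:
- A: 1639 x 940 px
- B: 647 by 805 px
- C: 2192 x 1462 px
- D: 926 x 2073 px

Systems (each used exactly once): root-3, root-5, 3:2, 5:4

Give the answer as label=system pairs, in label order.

Ratios: A ≈ 1.744; B ≈ 1.244; C ≈ 1.499; D ≈ 2.239.
Targets: root-3 ≈ 1.732; root-5 ≈ 2.236; 3:2 ≈ 1.500; 5:4 ≈ 1.250.

A=root-3, B=5:4, C=3:2, D=root-5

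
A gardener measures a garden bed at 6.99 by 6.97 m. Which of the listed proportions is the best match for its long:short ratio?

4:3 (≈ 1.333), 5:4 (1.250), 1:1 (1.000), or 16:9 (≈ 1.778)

Ratio = 6.99 / 6.97 ≈ 1.003.
Distances: 4:3 1.333 (Δ 0.330); 5:4 1.250 (Δ 0.247); 1:1 1.000 (Δ 0.003); 16:9 1.778 (Δ 0.775).

1:1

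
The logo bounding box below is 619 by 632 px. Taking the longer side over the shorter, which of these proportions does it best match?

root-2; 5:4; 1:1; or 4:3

632/619 ≈ 1.021. Nearest candidates are 1:1 (1.000, off by 0.021) and 5:4 (1.250, off by 0.229).

1:1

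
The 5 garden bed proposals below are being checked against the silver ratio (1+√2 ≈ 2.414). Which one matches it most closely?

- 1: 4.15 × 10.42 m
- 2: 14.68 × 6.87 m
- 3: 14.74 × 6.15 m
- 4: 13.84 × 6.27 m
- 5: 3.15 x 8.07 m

Ratios (long/short): 1 ≈ 2.511; 2 ≈ 2.137; 3 ≈ 2.397; 4 ≈ 2.207; 5 ≈ 2.562.
silver ratio ≈ 2.414; option 3 is nearest (Δ 0.017).

3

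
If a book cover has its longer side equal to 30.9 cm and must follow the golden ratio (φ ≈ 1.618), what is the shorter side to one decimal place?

golden ratio ≈ 1.61803.
Shorter side = 30.9 ÷ 1.61803 ≈ 19.097 → 19.1 cm.

19.1 cm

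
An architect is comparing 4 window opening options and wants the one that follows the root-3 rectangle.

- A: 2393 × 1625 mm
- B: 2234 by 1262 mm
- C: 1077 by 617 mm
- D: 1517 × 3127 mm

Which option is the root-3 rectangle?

C

Ratios (long/short): A ≈ 1.473; B ≈ 1.770; C ≈ 1.746; D ≈ 2.061.
root-3 ≈ 1.732; option C is nearest (Δ 0.014).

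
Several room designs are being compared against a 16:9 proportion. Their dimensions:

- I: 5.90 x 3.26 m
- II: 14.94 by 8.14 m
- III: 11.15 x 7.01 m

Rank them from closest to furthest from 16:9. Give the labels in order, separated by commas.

I, II, III

Ratios: I = 5.90 / 3.26 ≈ 1.810; II = 14.94 / 8.14 ≈ 1.835; III = 11.15 / 7.01 ≈ 1.591.
|Δ from 1.778|: I 0.032; II 0.057; III 0.187.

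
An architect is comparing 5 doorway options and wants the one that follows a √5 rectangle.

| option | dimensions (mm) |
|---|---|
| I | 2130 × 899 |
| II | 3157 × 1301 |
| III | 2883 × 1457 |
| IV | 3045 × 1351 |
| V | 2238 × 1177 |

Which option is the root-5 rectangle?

IV

Target root-5 ≈ 2.236.
I: 2.369 (Δ0.133)  II: 2.427 (Δ0.191)  III: 1.979 (Δ0.257)  IV: 2.254 (Δ0.018)  V: 1.901 (Δ0.335)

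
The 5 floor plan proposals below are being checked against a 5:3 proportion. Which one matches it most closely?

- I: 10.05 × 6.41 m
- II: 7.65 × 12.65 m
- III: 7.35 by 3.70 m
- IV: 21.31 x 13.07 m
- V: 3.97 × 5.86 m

Ratios (long/short): I ≈ 1.568; II ≈ 1.654; III ≈ 1.986; IV ≈ 1.630; V ≈ 1.476.
5:3 ≈ 1.667; option II is nearest (Δ 0.013).

II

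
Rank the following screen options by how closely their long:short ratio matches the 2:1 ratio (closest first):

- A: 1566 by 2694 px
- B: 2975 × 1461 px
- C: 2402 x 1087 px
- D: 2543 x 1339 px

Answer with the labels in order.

A: 2694/1566 ≈ 1.720 → |1.720 − 2.000| = 0.280
B: 2975/1461 ≈ 2.036 → |2.036 − 2.000| = 0.036
C: 2402/1087 ≈ 2.210 → |2.210 − 2.000| = 0.210
D: 2543/1339 ≈ 1.899 → |1.899 − 2.000| = 0.101

B, D, C, A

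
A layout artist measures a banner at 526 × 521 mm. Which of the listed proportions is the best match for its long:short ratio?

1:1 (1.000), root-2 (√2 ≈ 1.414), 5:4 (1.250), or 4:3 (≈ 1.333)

Ratio = 526 / 521 ≈ 1.010.
Distances: 1:1 1.000 (Δ 0.010); root-2 1.414 (Δ 0.404); 5:4 1.250 (Δ 0.240); 4:3 1.333 (Δ 0.323).

1:1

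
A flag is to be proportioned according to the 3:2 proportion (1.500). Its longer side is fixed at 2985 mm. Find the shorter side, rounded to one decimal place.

1990.0 mm

3:2 = 1.50000.
Shorter side = 2985 ÷ 1.50000 ≈ 1990.000 → 1990.0 mm.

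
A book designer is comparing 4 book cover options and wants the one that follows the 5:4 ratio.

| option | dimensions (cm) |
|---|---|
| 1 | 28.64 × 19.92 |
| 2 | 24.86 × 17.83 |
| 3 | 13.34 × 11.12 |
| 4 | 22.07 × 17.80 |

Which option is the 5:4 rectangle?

Ratios (long/short): 1 ≈ 1.438; 2 ≈ 1.394; 3 ≈ 1.200; 4 ≈ 1.240.
5:4 ≈ 1.250; option 4 is nearest (Δ 0.010).

4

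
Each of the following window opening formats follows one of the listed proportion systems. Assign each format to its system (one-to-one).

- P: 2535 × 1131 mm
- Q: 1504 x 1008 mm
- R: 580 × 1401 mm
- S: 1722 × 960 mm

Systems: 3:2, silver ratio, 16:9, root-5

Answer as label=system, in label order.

P=root-5, Q=3:2, R=silver ratio, S=16:9

Ratios: P ≈ 2.241; Q ≈ 1.492; R ≈ 2.416; S ≈ 1.794.
Targets: 3:2 ≈ 1.500; silver ratio ≈ 2.414; 16:9 ≈ 1.778; root-5 ≈ 2.236.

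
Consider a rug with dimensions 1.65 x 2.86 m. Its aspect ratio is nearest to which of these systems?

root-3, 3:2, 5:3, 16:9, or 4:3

Ratio = 2.86 / 1.65 ≈ 1.733.
Distances: root-3 1.732 (Δ 0.001); 3:2 1.500 (Δ 0.233); 5:3 1.667 (Δ 0.066); 16:9 1.778 (Δ 0.045); 4:3 1.333 (Δ 0.400).

root-3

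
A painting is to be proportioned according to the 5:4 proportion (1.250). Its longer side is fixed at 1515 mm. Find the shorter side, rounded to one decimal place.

5:4 = 1.25000.
Shorter side = 1515 ÷ 1.25000 ≈ 1212.000 → 1212.0 mm.

1212.0 mm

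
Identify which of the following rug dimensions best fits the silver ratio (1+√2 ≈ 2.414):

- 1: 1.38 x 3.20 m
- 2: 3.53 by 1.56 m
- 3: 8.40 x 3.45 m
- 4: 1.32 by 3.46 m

3

Target silver ratio ≈ 2.414.
1: 2.319 (Δ0.095)  2: 2.263 (Δ0.151)  3: 2.435 (Δ0.021)  4: 2.621 (Δ0.207)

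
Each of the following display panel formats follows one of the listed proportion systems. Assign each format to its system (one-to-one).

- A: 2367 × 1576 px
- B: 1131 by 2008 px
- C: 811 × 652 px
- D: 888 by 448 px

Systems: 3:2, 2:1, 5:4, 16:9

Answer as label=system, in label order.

A=3:2, B=16:9, C=5:4, D=2:1

Ratios: A ≈ 1.502; B ≈ 1.775; C ≈ 1.244; D ≈ 1.982.
Targets: 3:2 ≈ 1.500; 2:1 ≈ 2.000; 5:4 ≈ 1.250; 16:9 ≈ 1.778.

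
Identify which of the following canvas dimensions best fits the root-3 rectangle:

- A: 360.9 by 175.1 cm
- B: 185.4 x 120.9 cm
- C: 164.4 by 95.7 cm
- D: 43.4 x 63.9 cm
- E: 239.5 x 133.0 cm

C

Target root-3 ≈ 1.732.
A: 2.061 (Δ0.329)  B: 1.533 (Δ0.199)  C: 1.718 (Δ0.014)  D: 1.472 (Δ0.260)  E: 1.801 (Δ0.069)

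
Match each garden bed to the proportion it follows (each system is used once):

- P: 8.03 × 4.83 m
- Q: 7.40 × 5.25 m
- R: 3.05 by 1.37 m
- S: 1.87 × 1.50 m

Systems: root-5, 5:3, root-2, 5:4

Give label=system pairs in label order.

P = 8.03/4.83 ≈ 1.663 → 5:3 (1.667)
Q = 7.40/5.25 ≈ 1.410 → root-2 (1.414)
R = 3.05/1.37 ≈ 2.226 → root-5 (2.236)
S = 1.87/1.50 ≈ 1.247 → 5:4 (1.250)

P=5:3, Q=root-2, R=root-5, S=5:4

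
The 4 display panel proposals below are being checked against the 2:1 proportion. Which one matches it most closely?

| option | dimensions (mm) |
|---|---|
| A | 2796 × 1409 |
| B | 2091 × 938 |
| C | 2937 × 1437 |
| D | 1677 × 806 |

Ratios (long/short): A ≈ 1.984; B ≈ 2.229; C ≈ 2.044; D ≈ 2.081.
2:1 ≈ 2.000; option A is nearest (Δ 0.016).

A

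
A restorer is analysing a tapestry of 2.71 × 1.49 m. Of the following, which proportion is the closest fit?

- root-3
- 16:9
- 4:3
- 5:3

Ratio = 2.71 / 1.49 ≈ 1.819.
Distances: root-3 1.732 (Δ 0.087); 16:9 1.778 (Δ 0.041); 4:3 1.333 (Δ 0.486); 5:3 1.667 (Δ 0.152).

16:9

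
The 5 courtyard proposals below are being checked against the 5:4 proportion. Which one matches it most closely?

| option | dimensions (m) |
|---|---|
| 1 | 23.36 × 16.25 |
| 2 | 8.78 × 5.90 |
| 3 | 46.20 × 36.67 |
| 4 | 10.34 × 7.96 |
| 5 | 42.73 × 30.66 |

3

Ratios (long/short): 1 ≈ 1.438; 2 ≈ 1.488; 3 ≈ 1.260; 4 ≈ 1.299; 5 ≈ 1.394.
5:4 ≈ 1.250; option 3 is nearest (Δ 0.010).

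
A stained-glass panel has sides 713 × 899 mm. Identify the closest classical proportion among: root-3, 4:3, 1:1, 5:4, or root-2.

Ratio = 899 / 713 ≈ 1.261.
Distances: root-3 1.732 (Δ 0.471); 4:3 1.333 (Δ 0.072); 1:1 1.000 (Δ 0.261); 5:4 1.250 (Δ 0.011); root-2 1.414 (Δ 0.153).

5:4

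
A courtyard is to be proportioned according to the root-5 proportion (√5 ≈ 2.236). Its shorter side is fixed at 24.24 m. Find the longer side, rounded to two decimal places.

root-5 ≈ 2.23607.
Longer side = 24.24 × 2.23607 ≈ 54.2023 → 54.20 m.

54.20 m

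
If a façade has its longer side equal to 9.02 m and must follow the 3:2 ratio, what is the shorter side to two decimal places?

6.01 m

3:2 = 1.50000.
Shorter side = 9.02 ÷ 1.50000 ≈ 6.0133 → 6.01 m.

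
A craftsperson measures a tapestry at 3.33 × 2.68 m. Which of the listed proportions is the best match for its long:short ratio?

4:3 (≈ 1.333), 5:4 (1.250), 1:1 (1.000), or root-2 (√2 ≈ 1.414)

5:4

3.33/2.68 ≈ 1.243. Nearest candidates are 5:4 (1.250, off by 0.007) and 4:3 (1.333, off by 0.090).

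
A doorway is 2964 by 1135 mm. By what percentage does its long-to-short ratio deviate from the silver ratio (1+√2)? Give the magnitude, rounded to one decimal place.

8.2%

Ratio = 2964 / 1135 ≈ 2.6115.
Ideal silver ratio ≈ 2.4142. |2.6115 − 2.4142| / 2.4142 ≈ 8.17% → 8.2%.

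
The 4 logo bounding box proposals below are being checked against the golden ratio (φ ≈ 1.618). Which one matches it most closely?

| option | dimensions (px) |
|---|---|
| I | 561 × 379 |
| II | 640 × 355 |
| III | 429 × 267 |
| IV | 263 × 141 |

Ratios (long/short): I ≈ 1.480; II ≈ 1.803; III ≈ 1.607; IV ≈ 1.865.
golden ratio ≈ 1.618; option III is nearest (Δ 0.011).

III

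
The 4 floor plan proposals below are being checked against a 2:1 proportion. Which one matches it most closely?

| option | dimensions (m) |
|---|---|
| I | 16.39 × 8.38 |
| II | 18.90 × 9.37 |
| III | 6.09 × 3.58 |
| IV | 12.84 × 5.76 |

Ratios (long/short): I ≈ 1.956; II ≈ 2.017; III ≈ 1.701; IV ≈ 2.229.
2:1 ≈ 2.000; option II is nearest (Δ 0.017).

II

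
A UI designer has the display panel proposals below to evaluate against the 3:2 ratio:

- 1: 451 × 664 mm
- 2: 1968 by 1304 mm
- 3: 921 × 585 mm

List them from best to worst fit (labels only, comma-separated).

Ratios: 1 = 664 / 451 ≈ 1.472; 2 = 1968 / 1304 ≈ 1.509; 3 = 921 / 585 ≈ 1.574.
|Δ from 1.500|: 1 0.028; 2 0.009; 3 0.074.

2, 1, 3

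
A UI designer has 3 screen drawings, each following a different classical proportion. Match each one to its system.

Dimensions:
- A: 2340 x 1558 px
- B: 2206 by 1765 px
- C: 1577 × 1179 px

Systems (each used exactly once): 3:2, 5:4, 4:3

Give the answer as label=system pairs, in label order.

A=3:2, B=5:4, C=4:3

Ratios: A ≈ 1.502; B ≈ 1.250; C ≈ 1.338.
Targets: 3:2 ≈ 1.500; 5:4 ≈ 1.250; 4:3 ≈ 1.333.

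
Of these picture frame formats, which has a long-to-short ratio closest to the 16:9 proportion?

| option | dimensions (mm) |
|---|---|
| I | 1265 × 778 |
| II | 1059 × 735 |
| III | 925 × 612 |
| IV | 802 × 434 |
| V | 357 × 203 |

V

Ratios (long/short): I ≈ 1.626; II ≈ 1.441; III ≈ 1.511; IV ≈ 1.848; V ≈ 1.759.
16:9 ≈ 1.778; option V is nearest (Δ 0.019).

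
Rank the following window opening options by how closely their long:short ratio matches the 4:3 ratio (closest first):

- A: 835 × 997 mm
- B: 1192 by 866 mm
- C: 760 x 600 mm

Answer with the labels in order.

A: 997/835 ≈ 1.194 → |1.194 − 1.333| = 0.139
B: 1192/866 ≈ 1.376 → |1.376 − 1.333| = 0.043
C: 760/600 ≈ 1.267 → |1.267 − 1.333| = 0.066

B, C, A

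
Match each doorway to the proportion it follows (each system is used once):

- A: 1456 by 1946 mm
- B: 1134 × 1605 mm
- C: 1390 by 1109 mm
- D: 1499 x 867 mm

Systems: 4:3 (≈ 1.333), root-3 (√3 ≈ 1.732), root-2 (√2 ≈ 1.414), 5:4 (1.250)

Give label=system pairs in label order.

Ratios: A ≈ 1.337; B ≈ 1.415; C ≈ 1.253; D ≈ 1.729.
Targets: 4:3 ≈ 1.333; root-3 ≈ 1.732; root-2 ≈ 1.414; 5:4 ≈ 1.250.

A=4:3, B=root-2, C=5:4, D=root-3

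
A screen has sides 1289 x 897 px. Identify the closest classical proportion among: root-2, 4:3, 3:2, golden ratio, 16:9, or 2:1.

root-2

Ratio = 1289 / 897 ≈ 1.437.
Distances: root-2 1.414 (Δ 0.023); 4:3 1.333 (Δ 0.104); 3:2 1.500 (Δ 0.063); golden ratio 1.618 (Δ 0.181); 16:9 1.778 (Δ 0.341); 2:1 2.000 (Δ 0.563).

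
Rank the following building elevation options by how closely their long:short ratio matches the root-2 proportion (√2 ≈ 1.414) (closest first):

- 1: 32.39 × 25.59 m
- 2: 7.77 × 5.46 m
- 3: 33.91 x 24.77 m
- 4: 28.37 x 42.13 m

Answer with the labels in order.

Ratios: 1 = 32.39 / 25.59 ≈ 1.266; 2 = 7.77 / 5.46 ≈ 1.423; 3 = 33.91 / 24.77 ≈ 1.369; 4 = 42.13 / 28.37 ≈ 1.485.
|Δ from 1.414|: 1 0.148; 2 0.009; 3 0.045; 4 0.071.

2, 3, 4, 1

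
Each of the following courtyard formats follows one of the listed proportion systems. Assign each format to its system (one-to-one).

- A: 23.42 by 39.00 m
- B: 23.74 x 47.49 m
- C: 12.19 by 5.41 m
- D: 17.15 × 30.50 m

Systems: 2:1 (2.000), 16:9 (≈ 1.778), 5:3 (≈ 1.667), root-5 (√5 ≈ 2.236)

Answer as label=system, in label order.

A=5:3, B=2:1, C=root-5, D=16:9

A = 39.00/23.42 ≈ 1.665 → 5:3 (1.667)
B = 47.49/23.74 ≈ 2.000 → 2:1 (2.000)
C = 12.19/5.41 ≈ 2.253 → root-5 (2.236)
D = 30.50/17.15 ≈ 1.778 → 16:9 (1.778)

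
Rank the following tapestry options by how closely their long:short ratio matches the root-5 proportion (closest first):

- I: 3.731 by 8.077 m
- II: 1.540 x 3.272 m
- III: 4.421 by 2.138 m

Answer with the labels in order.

Ratios: I = 8.077 / 3.731 ≈ 2.165; II = 3.272 / 1.540 ≈ 2.125; III = 4.421 / 2.138 ≈ 2.068.
|Δ from 2.236|: I 0.071; II 0.111; III 0.168.

I, II, III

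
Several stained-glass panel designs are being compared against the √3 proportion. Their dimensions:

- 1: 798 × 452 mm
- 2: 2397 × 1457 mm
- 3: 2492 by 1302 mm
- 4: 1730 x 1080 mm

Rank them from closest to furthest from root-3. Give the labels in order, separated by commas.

Ratios: 1 = 798 / 452 ≈ 1.765; 2 = 2397 / 1457 ≈ 1.645; 3 = 2492 / 1302 ≈ 1.914; 4 = 1730 / 1080 ≈ 1.602.
|Δ from 1.732|: 1 0.033; 2 0.087; 3 0.182; 4 0.130.

1, 2, 4, 3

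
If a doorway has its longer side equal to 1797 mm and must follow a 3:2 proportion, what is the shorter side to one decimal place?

3:2 = 1.50000.
Shorter side = 1797 ÷ 1.50000 ≈ 1198.000 → 1198.0 mm.

1198.0 mm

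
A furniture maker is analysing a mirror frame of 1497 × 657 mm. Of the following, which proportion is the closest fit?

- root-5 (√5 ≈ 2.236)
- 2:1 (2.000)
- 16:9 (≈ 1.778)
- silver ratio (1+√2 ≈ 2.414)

Ratio = 1497 / 657 ≈ 2.279.
Distances: root-5 2.236 (Δ 0.043); 2:1 2.000 (Δ 0.279); 16:9 1.778 (Δ 0.501); silver ratio 2.414 (Δ 0.135).

root-5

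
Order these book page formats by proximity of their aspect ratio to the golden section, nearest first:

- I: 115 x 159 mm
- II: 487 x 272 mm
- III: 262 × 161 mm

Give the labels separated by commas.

III, II, I

Ratios: I = 159 / 115 ≈ 1.383; II = 487 / 272 ≈ 1.790; III = 262 / 161 ≈ 1.627.
|Δ from 1.618|: I 0.235; II 0.172; III 0.009.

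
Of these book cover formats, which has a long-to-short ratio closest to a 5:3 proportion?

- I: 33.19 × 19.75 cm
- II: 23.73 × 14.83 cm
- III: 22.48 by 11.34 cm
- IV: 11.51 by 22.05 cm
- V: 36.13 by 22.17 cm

Ratios (long/short): I ≈ 1.681; II ≈ 1.600; III ≈ 1.982; IV ≈ 1.916; V ≈ 1.630.
5:3 ≈ 1.667; option I is nearest (Δ 0.014).

I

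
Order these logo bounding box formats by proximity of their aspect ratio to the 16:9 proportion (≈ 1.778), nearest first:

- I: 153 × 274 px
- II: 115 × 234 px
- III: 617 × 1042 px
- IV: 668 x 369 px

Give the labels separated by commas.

I, IV, III, II

Ratios: I = 274 / 153 ≈ 1.791; II = 234 / 115 ≈ 2.035; III = 1042 / 617 ≈ 1.689; IV = 668 / 369 ≈ 1.810.
|Δ from 1.778|: I 0.013; II 0.257; III 0.089; IV 0.032.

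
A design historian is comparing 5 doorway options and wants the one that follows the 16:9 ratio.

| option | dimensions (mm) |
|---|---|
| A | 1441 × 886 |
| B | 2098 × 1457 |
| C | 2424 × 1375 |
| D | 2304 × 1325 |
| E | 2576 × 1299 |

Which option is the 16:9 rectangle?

Target 16:9 ≈ 1.778.
A: 1.626 (Δ0.152)  B: 1.440 (Δ0.338)  C: 1.763 (Δ0.015)  D: 1.739 (Δ0.039)  E: 1.983 (Δ0.205)

C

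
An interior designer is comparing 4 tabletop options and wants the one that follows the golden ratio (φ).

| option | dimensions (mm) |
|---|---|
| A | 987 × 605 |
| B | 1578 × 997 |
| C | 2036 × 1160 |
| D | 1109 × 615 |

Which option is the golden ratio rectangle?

A

Ratios (long/short): A ≈ 1.631; B ≈ 1.583; C ≈ 1.755; D ≈ 1.803.
golden ratio ≈ 1.618; option A is nearest (Δ 0.013).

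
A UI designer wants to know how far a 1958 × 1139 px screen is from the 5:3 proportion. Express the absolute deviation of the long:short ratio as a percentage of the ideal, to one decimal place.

Ratio = 1958 / 1139 ≈ 1.7191.
Ideal 5:3 ≈ 1.6667. |1.7191 − 1.6667| / 1.6667 ≈ 3.14% → 3.1%.

3.1%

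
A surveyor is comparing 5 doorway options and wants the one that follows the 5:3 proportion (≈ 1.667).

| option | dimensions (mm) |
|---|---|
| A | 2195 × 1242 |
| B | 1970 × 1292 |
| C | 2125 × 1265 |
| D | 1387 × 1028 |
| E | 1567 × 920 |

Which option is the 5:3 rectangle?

C

Target 5:3 ≈ 1.667.
A: 1.767 (Δ0.100)  B: 1.525 (Δ0.142)  C: 1.680 (Δ0.013)  D: 1.349 (Δ0.318)  E: 1.703 (Δ0.036)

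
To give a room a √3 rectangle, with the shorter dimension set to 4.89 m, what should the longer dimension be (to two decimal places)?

root-3 ≈ 1.73205.
Longer side = 4.89 × 1.73205 ≈ 8.4697 → 8.47 m.

8.47 m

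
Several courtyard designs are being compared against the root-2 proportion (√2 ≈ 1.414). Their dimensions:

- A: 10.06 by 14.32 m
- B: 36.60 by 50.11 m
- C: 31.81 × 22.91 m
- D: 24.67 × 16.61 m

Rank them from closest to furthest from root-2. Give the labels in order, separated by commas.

A, C, B, D

A: 14.32/10.06 ≈ 1.423 → |1.423 − 1.414| = 0.009
B: 50.11/36.60 ≈ 1.369 → |1.369 − 1.414| = 0.045
C: 31.81/22.91 ≈ 1.388 → |1.388 − 1.414| = 0.026
D: 24.67/16.61 ≈ 1.485 → |1.485 − 1.414| = 0.071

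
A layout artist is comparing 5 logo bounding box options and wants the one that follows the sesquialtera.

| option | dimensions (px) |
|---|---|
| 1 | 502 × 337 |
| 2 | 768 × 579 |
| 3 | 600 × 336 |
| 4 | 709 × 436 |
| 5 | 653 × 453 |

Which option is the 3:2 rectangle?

1

Ratios (long/short): 1 ≈ 1.490; 2 ≈ 1.326; 3 ≈ 1.786; 4 ≈ 1.626; 5 ≈ 1.442.
3:2 ≈ 1.500; option 1 is nearest (Δ 0.010).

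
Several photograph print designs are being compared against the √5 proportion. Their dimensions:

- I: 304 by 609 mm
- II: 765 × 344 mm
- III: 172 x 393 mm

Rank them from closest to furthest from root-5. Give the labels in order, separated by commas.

II, III, I

I: 609/304 ≈ 2.003 → |2.003 − 2.236| = 0.233
II: 765/344 ≈ 2.224 → |2.224 − 2.236| = 0.012
III: 393/172 ≈ 2.285 → |2.285 − 2.236| = 0.049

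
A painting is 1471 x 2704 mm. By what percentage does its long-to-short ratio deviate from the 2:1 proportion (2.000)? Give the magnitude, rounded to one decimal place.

8.1%

Ratio = 2704 / 1471 ≈ 1.8382.
Ideal 2:1 = 2.0000. |1.8382 − 2.0000| / 2.0000 ≈ 8.09% → 8.1%.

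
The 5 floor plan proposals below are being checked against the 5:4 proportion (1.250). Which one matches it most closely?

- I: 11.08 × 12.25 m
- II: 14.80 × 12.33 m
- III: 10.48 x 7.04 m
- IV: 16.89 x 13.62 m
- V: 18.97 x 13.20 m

Ratios (long/short): I ≈ 1.106; II ≈ 1.200; III ≈ 1.489; IV ≈ 1.240; V ≈ 1.437.
5:4 ≈ 1.250; option IV is nearest (Δ 0.010).

IV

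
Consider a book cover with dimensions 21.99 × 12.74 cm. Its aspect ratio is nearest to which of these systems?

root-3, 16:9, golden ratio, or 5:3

21.99/12.74 ≈ 1.726. Nearest candidates are root-3 (1.732, off by 0.006) and 16:9 (1.778, off by 0.052).

root-3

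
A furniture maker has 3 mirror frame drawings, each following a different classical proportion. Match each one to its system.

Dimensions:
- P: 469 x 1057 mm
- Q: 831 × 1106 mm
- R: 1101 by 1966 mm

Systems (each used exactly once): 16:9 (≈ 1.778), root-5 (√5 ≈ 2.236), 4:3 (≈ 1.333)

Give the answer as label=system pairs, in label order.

P=root-5, Q=4:3, R=16:9

P = 1057/469 ≈ 2.254 → root-5 (2.236)
Q = 1106/831 ≈ 1.331 → 4:3 (1.333)
R = 1966/1101 ≈ 1.786 → 16:9 (1.778)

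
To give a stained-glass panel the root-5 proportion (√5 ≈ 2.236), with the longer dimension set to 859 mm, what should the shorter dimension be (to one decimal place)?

384.2 mm

root-5 ≈ 2.23607.
Shorter side = 859 ÷ 2.23607 ≈ 384.156 → 384.2 mm.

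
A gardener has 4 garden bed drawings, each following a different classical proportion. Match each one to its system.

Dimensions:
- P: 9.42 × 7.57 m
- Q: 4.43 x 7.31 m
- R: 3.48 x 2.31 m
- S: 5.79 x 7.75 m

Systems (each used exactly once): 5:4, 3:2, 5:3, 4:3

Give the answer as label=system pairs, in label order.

Ratios: P ≈ 1.244; Q ≈ 1.650; R ≈ 1.506; S ≈ 1.339.
Targets: 5:4 ≈ 1.250; 3:2 ≈ 1.500; 5:3 ≈ 1.667; 4:3 ≈ 1.333.

P=5:4, Q=5:3, R=3:2, S=4:3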